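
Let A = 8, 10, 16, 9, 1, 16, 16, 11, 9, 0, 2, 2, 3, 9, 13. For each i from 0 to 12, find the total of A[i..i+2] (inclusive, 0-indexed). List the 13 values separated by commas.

(8, 10, 16) → sum 34
(10, 16, 9) → sum 35
(16, 9, 1) → sum 26
(9, 1, 16) → sum 26
(1, 16, 16) → sum 33
(16, 16, 11) → sum 43
(16, 11, 9) → sum 36
(11, 9, 0) → sum 20
(9, 0, 2) → sum 11
(0, 2, 2) → sum 4
(2, 2, 3) → sum 7
(2, 3, 9) → sum 14
(3, 9, 13) → sum 25

34, 35, 26, 26, 33, 43, 36, 20, 11, 4, 7, 14, 25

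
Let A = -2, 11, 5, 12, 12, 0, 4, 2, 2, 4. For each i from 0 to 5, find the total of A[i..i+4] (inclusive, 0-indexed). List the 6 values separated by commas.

38, 40, 33, 30, 20, 12

Sliding a size-5 window across the 10 values:
[-2, 11, 5, 12, 12] → sum 38
[11, 5, 12, 12, 0] → sum 40
[5, 12, 12, 0, 4] → sum 33
[12, 12, 0, 4, 2] → sum 30
[12, 0, 4, 2, 2] → sum 20
[0, 4, 2, 2, 4] → sum 12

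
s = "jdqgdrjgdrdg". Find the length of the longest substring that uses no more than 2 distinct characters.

3

[j] 1 distinct, len 1
[j, d] 2 distinct, len 2
[d, q] 2 distinct, len 2
[q, g] 2 distinct, len 2
[g, d] 2 distinct, len 2
[d, r] 2 distinct, len 2
[r, j] 2 distinct, len 2
[j, g] 2 distinct, len 2
[g, d] 2 distinct, len 2
[d, r] 2 distinct, len 2
[d, r, d] 2 distinct, len 3
[d, g] 2 distinct, len 2
Longest length with ≤2 distinct: 3.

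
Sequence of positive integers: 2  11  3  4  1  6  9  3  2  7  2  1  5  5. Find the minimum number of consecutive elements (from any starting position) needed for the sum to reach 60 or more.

Extend right; whenever the sum reaches 60, record the length and shrink from the left:
add 2: running sum 2 < 60
add 11: running sum 13 < 60
add 3: running sum 16 < 60
add 4: running sum 20 < 60
add 1: running sum 21 < 60
add 6: running sum 27 < 60
add 9: running sum 36 < 60
add 3: running sum 39 < 60
add 2: running sum 41 < 60
add 7: running sum 48 < 60
add 2: running sum 50 < 60
add 1: running sum 51 < 60
add 5: running sum 56 < 60
end 13: [2, 11, 3, 4, 1, 6, 9, 3, 2, 7, 2, 1, 5, 5] sum 61, len 14
Shortest qualifying length: 14.

14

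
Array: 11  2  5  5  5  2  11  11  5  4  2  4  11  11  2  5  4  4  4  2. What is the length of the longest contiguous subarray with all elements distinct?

add 11: [11] len 1
add 2: [11, 2] len 2
add 5: [11, 2, 5] len 3
add 5 (repeat 5, move left end past it): [5] len 1
add 5 (repeat 5, move left end past it): [5] len 1
add 2: [5, 2] len 2
add 11: [5, 2, 11] len 3
add 11 (repeat 11, move left end past it): [11] len 1
add 5: [11, 5] len 2
add 4: [11, 5, 4] len 3
add 2: [11, 5, 4, 2] len 4
add 4 (repeat 4, move left end past it): [2, 4] len 2
add 11: [2, 4, 11] len 3
add 11 (repeat 11, move left end past it): [11] len 1
add 2: [11, 2] len 2
add 5: [11, 2, 5] len 3
add 4: [11, 2, 5, 4] len 4
add 4 (repeat 4, move left end past it): [4] len 1
add 4 (repeat 4, move left end past it): [4] len 1
add 2: [4, 2] len 2
Longest all-distinct length: 4.

4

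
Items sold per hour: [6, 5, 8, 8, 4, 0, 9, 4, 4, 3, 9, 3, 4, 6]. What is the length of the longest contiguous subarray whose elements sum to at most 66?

[6] sum 6 len 1
[6, 5] sum 11 len 2
[6, 5, 8] sum 19 len 3
[6, 5, 8, 8] sum 27 len 4
[6, 5, 8, 8, 4] sum 31 len 5
[6, 5, 8, 8, 4, 0] sum 31 len 6
[6, 5, 8, 8, 4, 0, 9] sum 40 len 7
[6, 5, 8, 8, 4, 0, 9, 4] sum 44 len 8
[6, 5, 8, 8, 4, 0, 9, 4, 4] sum 48 len 9
[6, 5, 8, 8, 4, 0, 9, 4, 4, 3] sum 51 len 10
[6, 5, 8, 8, 4, 0, 9, 4, 4, 3, 9] sum 60 len 11
[6, 5, 8, 8, 4, 0, 9, 4, 4, 3, 9, 3] sum 63 len 12
[5, 8, 8, 4, 0, 9, 4, 4, 3, 9, 3, 4] sum 61 len 12
[8, 8, 4, 0, 9, 4, 4, 3, 9, 3, 4, 6] sum 62 len 12
Longest length seen: 12.

12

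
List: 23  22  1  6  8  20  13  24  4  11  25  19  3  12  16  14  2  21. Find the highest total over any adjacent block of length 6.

97

[23, 22, 1, 6, 8, 20] → sum 80
[22, 1, 6, 8, 20, 13] → sum 70
[1, 6, 8, 20, 13, 24] → sum 72
[6, 8, 20, 13, 24, 4] → sum 75
[8, 20, 13, 24, 4, 11] → sum 80
[20, 13, 24, 4, 11, 25] → sum 97
[13, 24, 4, 11, 25, 19] → sum 96
[24, 4, 11, 25, 19, 3] → sum 86
[4, 11, 25, 19, 3, 12] → sum 74
[11, 25, 19, 3, 12, 16] → sum 86
[25, 19, 3, 12, 16, 14] → sum 89
[19, 3, 12, 16, 14, 2] → sum 66
[3, 12, 16, 14, 2, 21] → sum 68
Highest of these is 97.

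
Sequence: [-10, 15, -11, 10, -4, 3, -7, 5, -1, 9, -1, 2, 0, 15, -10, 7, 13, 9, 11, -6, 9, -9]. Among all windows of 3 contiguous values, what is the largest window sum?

33

-10 15 -11 → sum -6
15 -11 10 → sum 14
-11 10 -4 → sum -5
10 -4 3 → sum 9
-4 3 -7 → sum -8
3 -7 5 → sum 1
-7 5 -1 → sum -3
5 -1 9 → sum 13
-1 9 -1 → sum 7
9 -1 2 → sum 10
-1 2 0 → sum 1
2 0 15 → sum 17
0 15 -10 → sum 5
15 -10 7 → sum 12
-10 7 13 → sum 10
7 13 9 → sum 29
13 9 11 → sum 33
9 11 -6 → sum 14
11 -6 9 → sum 14
-6 9 -9 → sum -6
Largest of these is 33.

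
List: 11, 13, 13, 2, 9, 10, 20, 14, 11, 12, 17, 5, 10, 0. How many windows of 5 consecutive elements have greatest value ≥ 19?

11 13 13 2 9 → max 13
13 13 2 9 10 → max 13
13 2 9 10 20 → max 20  ≥ 19 ✓
2 9 10 20 14 → max 20  ≥ 19 ✓
9 10 20 14 11 → max 20  ≥ 19 ✓
10 20 14 11 12 → max 20  ≥ 19 ✓
20 14 11 12 17 → max 20  ≥ 19 ✓
14 11 12 17 5 → max 17
11 12 17 5 10 → max 17
12 17 5 10 0 → max 17
5 windows satisfy the condition.

5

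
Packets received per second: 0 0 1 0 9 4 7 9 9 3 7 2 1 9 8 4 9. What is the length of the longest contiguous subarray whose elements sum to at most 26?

→ 0: sum 0, len 1
→ 0: sum 0, len 2
→ 1: sum 1, len 3
→ 0: sum 1, len 4
→ 9: sum 10, len 5
→ 4: sum 14, len 6
→ 7: sum 21, len 7
→ 9 (dropped 0, 0, 1, 0, 9): sum 20, len 3
→ 9 (dropped 4): sum 25, len 3
→ 3 (dropped 7): sum 21, len 3
→ 7 (dropped 9): sum 19, len 3
→ 2: sum 21, len 4
→ 1: sum 22, len 5
→ 9 (dropped 9): sum 22, len 5
→ 8 (dropped 3, 7): sum 20, len 4
→ 4: sum 24, len 5
→ 9 (dropped 2, 1, 9): sum 21, len 3
Longest length seen: 7.

7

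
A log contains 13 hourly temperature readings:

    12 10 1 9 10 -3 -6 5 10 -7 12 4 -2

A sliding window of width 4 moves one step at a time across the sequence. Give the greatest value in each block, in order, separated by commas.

12, 10, 10, 10, 10, 10, 10, 12, 12, 12

12 10 1 9 → max 12
10 1 9 10 → max 10
1 9 10 -3 → max 10
9 10 -3 -6 → max 10
10 -3 -6 5 → max 10
-3 -6 5 10 → max 10
-6 5 10 -7 → max 10
5 10 -7 12 → max 12
10 -7 12 4 → max 12
-7 12 4 -2 → max 12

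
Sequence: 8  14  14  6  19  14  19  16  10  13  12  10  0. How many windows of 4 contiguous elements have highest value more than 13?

8

8 14 14 6 → max 14  > 13 ✓
14 14 6 19 → max 19  > 13 ✓
14 6 19 14 → max 19  > 13 ✓
6 19 14 19 → max 19  > 13 ✓
19 14 19 16 → max 19  > 13 ✓
14 19 16 10 → max 19  > 13 ✓
19 16 10 13 → max 19  > 13 ✓
16 10 13 12 → max 16  > 13 ✓
10 13 12 10 → max 13
13 12 10 0 → max 13
8 windows satisfy the condition.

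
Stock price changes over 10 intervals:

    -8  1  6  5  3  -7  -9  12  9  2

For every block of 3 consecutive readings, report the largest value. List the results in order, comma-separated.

-8 1 6 → max 6
1 6 5 → max 6
6 5 3 → max 6
5 3 -7 → max 5
3 -7 -9 → max 3
-7 -9 12 → max 12
-9 12 9 → max 12
12 9 2 → max 12

6, 6, 6, 5, 3, 12, 12, 12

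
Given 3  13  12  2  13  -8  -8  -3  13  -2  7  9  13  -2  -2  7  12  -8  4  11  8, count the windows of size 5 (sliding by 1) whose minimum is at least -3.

(3, 13, 12, 2, 13) → min 2  ≥ -3 ✓
(13, 12, 2, 13, -8) → min -8
(12, 2, 13, -8, -8) → min -8
(2, 13, -8, -8, -3) → min -8
(13, -8, -8, -3, 13) → min -8
(-8, -8, -3, 13, -2) → min -8
(-8, -3, 13, -2, 7) → min -8
(-3, 13, -2, 7, 9) → min -3  ≥ -3 ✓
(13, -2, 7, 9, 13) → min -2  ≥ -3 ✓
(-2, 7, 9, 13, -2) → min -2  ≥ -3 ✓
(7, 9, 13, -2, -2) → min -2  ≥ -3 ✓
(9, 13, -2, -2, 7) → min -2  ≥ -3 ✓
(13, -2, -2, 7, 12) → min -2  ≥ -3 ✓
(-2, -2, 7, 12, -8) → min -8
(-2, 7, 12, -8, 4) → min -8
(7, 12, -8, 4, 11) → min -8
(12, -8, 4, 11, 8) → min -8
7 windows satisfy the condition.

7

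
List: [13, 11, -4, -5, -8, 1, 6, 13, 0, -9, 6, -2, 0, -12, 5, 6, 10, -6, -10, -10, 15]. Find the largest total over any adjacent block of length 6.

17

Each size-6 window and its sum:
[13, 11, -4, -5, -8, 1] → sum 8
[11, -4, -5, -8, 1, 6] → sum 1
[-4, -5, -8, 1, 6, 13] → sum 3
[-5, -8, 1, 6, 13, 0] → sum 7
[-8, 1, 6, 13, 0, -9] → sum 3
[1, 6, 13, 0, -9, 6] → sum 17
[6, 13, 0, -9, 6, -2] → sum 14
[13, 0, -9, 6, -2, 0] → sum 8
[0, -9, 6, -2, 0, -12] → sum -17
[-9, 6, -2, 0, -12, 5] → sum -12
[6, -2, 0, -12, 5, 6] → sum 3
[-2, 0, -12, 5, 6, 10] → sum 7
[0, -12, 5, 6, 10, -6] → sum 3
[-12, 5, 6, 10, -6, -10] → sum -7
[5, 6, 10, -6, -10, -10] → sum -5
[6, 10, -6, -10, -10, 15] → sum 5
Largest of these is 17.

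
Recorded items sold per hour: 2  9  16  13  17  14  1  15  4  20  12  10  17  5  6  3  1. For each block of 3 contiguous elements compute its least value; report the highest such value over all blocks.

13

2 9 16 → min 2
9 16 13 → min 9
16 13 17 → min 13
13 17 14 → min 13
17 14 1 → min 1
14 1 15 → min 1
1 15 4 → min 1
15 4 20 → min 4
4 20 12 → min 4
20 12 10 → min 10
12 10 17 → min 10
10 17 5 → min 5
17 5 6 → min 5
5 6 3 → min 3
6 3 1 → min 1
Highest of these is 13.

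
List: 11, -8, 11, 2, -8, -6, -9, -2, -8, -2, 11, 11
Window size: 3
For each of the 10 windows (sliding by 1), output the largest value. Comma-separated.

11, 11, 11, 2, -6, -2, -2, -2, 11, 11

[11, -8, 11] → max 11
[-8, 11, 2] → max 11
[11, 2, -8] → max 11
[2, -8, -6] → max 2
[-8, -6, -9] → max -6
[-6, -9, -2] → max -2
[-9, -2, -8] → max -2
[-2, -8, -2] → max -2
[-8, -2, 11] → max 11
[-2, 11, 11] → max 11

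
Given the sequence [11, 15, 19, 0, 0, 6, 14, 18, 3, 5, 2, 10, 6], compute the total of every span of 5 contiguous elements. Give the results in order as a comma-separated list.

45, 40, 39, 38, 41, 46, 42, 38, 26

(11, 15, 19, 0, 0) → sum 45
(15, 19, 0, 0, 6) → sum 40
(19, 0, 0, 6, 14) → sum 39
(0, 0, 6, 14, 18) → sum 38
(0, 6, 14, 18, 3) → sum 41
(6, 14, 18, 3, 5) → sum 46
(14, 18, 3, 5, 2) → sum 42
(18, 3, 5, 2, 10) → sum 38
(3, 5, 2, 10, 6) → sum 26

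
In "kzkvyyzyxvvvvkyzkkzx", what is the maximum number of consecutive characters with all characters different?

[k] len 1
[k, z] len 2
[z, k] len 2
[z, k, v] len 3
[z, k, v, y] len 4
[y] len 1
[y, z] len 2
[z, y] len 2
[z, y, x] len 3
[z, y, x, v] len 4
[v] len 1
[v] len 1
[v] len 1
[v, k] len 2
[v, k, y] len 3
[v, k, y, z] len 4
[y, z, k] len 3
[k] len 1
[k, z] len 2
[k, z, x] len 3
Longest all-distinct length: 4.

4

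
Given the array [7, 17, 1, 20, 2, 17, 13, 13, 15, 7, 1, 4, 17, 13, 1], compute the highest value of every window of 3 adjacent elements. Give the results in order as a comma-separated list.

Sliding a size-3 window across the 15 values:
[7, 17, 1] → max 17
[17, 1, 20] → max 20
[1, 20, 2] → max 20
[20, 2, 17] → max 20
[2, 17, 13] → max 17
[17, 13, 13] → max 17
[13, 13, 15] → max 15
[13, 15, 7] → max 15
[15, 7, 1] → max 15
[7, 1, 4] → max 7
[1, 4, 17] → max 17
[4, 17, 13] → max 17
[17, 13, 1] → max 17

17, 20, 20, 20, 17, 17, 15, 15, 15, 7, 17, 17, 17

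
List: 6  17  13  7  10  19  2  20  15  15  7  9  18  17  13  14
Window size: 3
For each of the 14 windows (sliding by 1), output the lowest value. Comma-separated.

6, 7, 7, 7, 2, 2, 2, 15, 7, 7, 7, 9, 13, 13

6 17 13 → min 6
17 13 7 → min 7
13 7 10 → min 7
7 10 19 → min 7
10 19 2 → min 2
19 2 20 → min 2
2 20 15 → min 2
20 15 15 → min 15
15 15 7 → min 7
15 7 9 → min 7
7 9 18 → min 7
9 18 17 → min 9
18 17 13 → min 13
17 13 14 → min 13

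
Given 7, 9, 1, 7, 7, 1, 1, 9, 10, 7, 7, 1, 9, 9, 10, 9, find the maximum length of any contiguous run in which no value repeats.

[7] len 1
[7, 9] len 2
[7, 9, 1] len 3
[9, 1, 7] len 3
[7] len 1
[7, 1] len 2
[1] len 1
[1, 9] len 2
[1, 9, 10] len 3
[1, 9, 10, 7] len 4
[7] len 1
[7, 1] len 2
[7, 1, 9] len 3
[9] len 1
[9, 10] len 2
[10, 9] len 2
Longest all-distinct length: 4.

4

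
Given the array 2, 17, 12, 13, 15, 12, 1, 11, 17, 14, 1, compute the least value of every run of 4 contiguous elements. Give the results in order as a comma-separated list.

2, 12, 12, 1, 1, 1, 1, 1

(2, 17, 12, 13) → min 2
(17, 12, 13, 15) → min 12
(12, 13, 15, 12) → min 12
(13, 15, 12, 1) → min 1
(15, 12, 1, 11) → min 1
(12, 1, 11, 17) → min 1
(1, 11, 17, 14) → min 1
(11, 17, 14, 1) → min 1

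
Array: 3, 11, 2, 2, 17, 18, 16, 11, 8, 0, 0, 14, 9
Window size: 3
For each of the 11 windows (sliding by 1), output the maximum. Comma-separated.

11, 11, 17, 18, 18, 18, 16, 11, 8, 14, 14

(3, 11, 2) → max 11
(11, 2, 2) → max 11
(2, 2, 17) → max 17
(2, 17, 18) → max 18
(17, 18, 16) → max 18
(18, 16, 11) → max 18
(16, 11, 8) → max 16
(11, 8, 0) → max 11
(8, 0, 0) → max 8
(0, 0, 14) → max 14
(0, 14, 9) → max 14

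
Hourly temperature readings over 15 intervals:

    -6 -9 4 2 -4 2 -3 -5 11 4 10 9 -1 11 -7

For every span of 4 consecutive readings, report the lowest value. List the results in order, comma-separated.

(-6, -9, 4, 2) → min -9
(-9, 4, 2, -4) → min -9
(4, 2, -4, 2) → min -4
(2, -4, 2, -3) → min -4
(-4, 2, -3, -5) → min -5
(2, -3, -5, 11) → min -5
(-3, -5, 11, 4) → min -5
(-5, 11, 4, 10) → min -5
(11, 4, 10, 9) → min 4
(4, 10, 9, -1) → min -1
(10, 9, -1, 11) → min -1
(9, -1, 11, -7) → min -7

-9, -9, -4, -4, -5, -5, -5, -5, 4, -1, -1, -7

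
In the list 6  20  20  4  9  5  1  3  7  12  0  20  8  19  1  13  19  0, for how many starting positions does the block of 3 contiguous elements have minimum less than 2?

10

6 20 20 → min 6
20 20 4 → min 4
20 4 9 → min 4
4 9 5 → min 4
9 5 1 → min 1  < 2 ✓
5 1 3 → min 1  < 2 ✓
1 3 7 → min 1  < 2 ✓
3 7 12 → min 3
7 12 0 → min 0  < 2 ✓
12 0 20 → min 0  < 2 ✓
0 20 8 → min 0  < 2 ✓
20 8 19 → min 8
8 19 1 → min 1  < 2 ✓
19 1 13 → min 1  < 2 ✓
1 13 19 → min 1  < 2 ✓
13 19 0 → min 0  < 2 ✓
10 windows satisfy the condition.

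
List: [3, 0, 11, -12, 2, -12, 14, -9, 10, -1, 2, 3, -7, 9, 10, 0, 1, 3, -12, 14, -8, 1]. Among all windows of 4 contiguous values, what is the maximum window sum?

(3, 0, 11, -12) → sum 2
(0, 11, -12, 2) → sum 1
(11, -12, 2, -12) → sum -11
(-12, 2, -12, 14) → sum -8
(2, -12, 14, -9) → sum -5
(-12, 14, -9, 10) → sum 3
(14, -9, 10, -1) → sum 14
(-9, 10, -1, 2) → sum 2
(10, -1, 2, 3) → sum 14
(-1, 2, 3, -7) → sum -3
(2, 3, -7, 9) → sum 7
(3, -7, 9, 10) → sum 15
(-7, 9, 10, 0) → sum 12
(9, 10, 0, 1) → sum 20
(10, 0, 1, 3) → sum 14
(0, 1, 3, -12) → sum -8
(1, 3, -12, 14) → sum 6
(3, -12, 14, -8) → sum -3
(-12, 14, -8, 1) → sum -5
Maximum of these is 20.

20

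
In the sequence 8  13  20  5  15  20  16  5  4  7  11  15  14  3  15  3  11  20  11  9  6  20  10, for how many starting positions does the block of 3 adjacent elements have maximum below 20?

10

[8, 13, 20] → max 20
[13, 20, 5] → max 20
[20, 5, 15] → max 20
[5, 15, 20] → max 20
[15, 20, 16] → max 20
[20, 16, 5] → max 20
[16, 5, 4] → max 16  < 20 ✓
[5, 4, 7] → max 7  < 20 ✓
[4, 7, 11] → max 11  < 20 ✓
[7, 11, 15] → max 15  < 20 ✓
[11, 15, 14] → max 15  < 20 ✓
[15, 14, 3] → max 15  < 20 ✓
[14, 3, 15] → max 15  < 20 ✓
[3, 15, 3] → max 15  < 20 ✓
[15, 3, 11] → max 15  < 20 ✓
[3, 11, 20] → max 20
[11, 20, 11] → max 20
[20, 11, 9] → max 20
[11, 9, 6] → max 11  < 20 ✓
[9, 6, 20] → max 20
[6, 20, 10] → max 20
10 windows satisfy the condition.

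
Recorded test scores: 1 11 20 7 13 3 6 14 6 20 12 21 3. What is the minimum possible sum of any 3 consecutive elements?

[1, 11, 20] → sum 32
[11, 20, 7] → sum 38
[20, 7, 13] → sum 40
[7, 13, 3] → sum 23
[13, 3, 6] → sum 22
[3, 6, 14] → sum 23
[6, 14, 6] → sum 26
[14, 6, 20] → sum 40
[6, 20, 12] → sum 38
[20, 12, 21] → sum 53
[12, 21, 3] → sum 36
Minimum of these is 22.

22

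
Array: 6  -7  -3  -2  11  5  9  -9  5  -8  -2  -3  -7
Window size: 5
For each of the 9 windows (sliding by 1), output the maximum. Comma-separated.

6 -7 -3 -2 11 → max 11
-7 -3 -2 11 5 → max 11
-3 -2 11 5 9 → max 11
-2 11 5 9 -9 → max 11
11 5 9 -9 5 → max 11
5 9 -9 5 -8 → max 9
9 -9 5 -8 -2 → max 9
-9 5 -8 -2 -3 → max 5
5 -8 -2 -3 -7 → max 5

11, 11, 11, 11, 11, 9, 9, 5, 5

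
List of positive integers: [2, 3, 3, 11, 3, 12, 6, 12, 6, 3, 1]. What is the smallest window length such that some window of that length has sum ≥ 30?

3

Extend right; whenever the sum reaches 30, record the length and shrink from the left:
add 2: running sum 2 < 30
add 3: running sum 5 < 30
add 3: running sum 8 < 30
add 11: running sum 19 < 30
add 3: running sum 22 < 30
end 5: [3, 3, 11, 3, 12] sum 32, len 5
end 6: [11, 3, 12, 6] sum 32, len 4
end 7: [12, 6, 12] sum 30, len 3
end 8: [12, 6, 12, 6] sum 36, len 4
end 9: [12, 6, 12, 6, 3] sum 39, len 5
end 10: [12, 6, 12, 6, 3, 1] sum 40, len 6
Shortest qualifying length: 3.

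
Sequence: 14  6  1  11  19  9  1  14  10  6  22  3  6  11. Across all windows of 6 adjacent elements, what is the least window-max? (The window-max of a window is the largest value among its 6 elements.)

Window maxs for each of the 9 positions:
(14, 6, 1, 11, 19, 9) → max 19
(6, 1, 11, 19, 9, 1) → max 19
(1, 11, 19, 9, 1, 14) → max 19
(11, 19, 9, 1, 14, 10) → max 19
(19, 9, 1, 14, 10, 6) → max 19
(9, 1, 14, 10, 6, 22) → max 22
(1, 14, 10, 6, 22, 3) → max 22
(14, 10, 6, 22, 3, 6) → max 22
(10, 6, 22, 3, 6, 11) → max 22
Least of these is 19.

19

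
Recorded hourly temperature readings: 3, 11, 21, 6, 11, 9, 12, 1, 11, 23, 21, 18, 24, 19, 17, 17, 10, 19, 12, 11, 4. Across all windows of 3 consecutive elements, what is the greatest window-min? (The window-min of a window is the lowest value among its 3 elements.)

18

[3, 11, 21] → min 3
[11, 21, 6] → min 6
[21, 6, 11] → min 6
[6, 11, 9] → min 6
[11, 9, 12] → min 9
[9, 12, 1] → min 1
[12, 1, 11] → min 1
[1, 11, 23] → min 1
[11, 23, 21] → min 11
[23, 21, 18] → min 18
[21, 18, 24] → min 18
[18, 24, 19] → min 18
[24, 19, 17] → min 17
[19, 17, 17] → min 17
[17, 17, 10] → min 10
[17, 10, 19] → min 10
[10, 19, 12] → min 10
[19, 12, 11] → min 11
[12, 11, 4] → min 4
Greatest of these is 18.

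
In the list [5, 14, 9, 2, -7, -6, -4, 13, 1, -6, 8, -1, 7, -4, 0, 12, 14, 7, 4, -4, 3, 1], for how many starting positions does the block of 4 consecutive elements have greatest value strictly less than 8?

4

(5, 14, 9, 2) → max 14
(14, 9, 2, -7) → max 14
(9, 2, -7, -6) → max 9
(2, -7, -6, -4) → max 2  < 8 ✓
(-7, -6, -4, 13) → max 13
(-6, -4, 13, 1) → max 13
(-4, 13, 1, -6) → max 13
(13, 1, -6, 8) → max 13
(1, -6, 8, -1) → max 8
(-6, 8, -1, 7) → max 8
(8, -1, 7, -4) → max 8
(-1, 7, -4, 0) → max 7  < 8 ✓
(7, -4, 0, 12) → max 12
(-4, 0, 12, 14) → max 14
(0, 12, 14, 7) → max 14
(12, 14, 7, 4) → max 14
(14, 7, 4, -4) → max 14
(7, 4, -4, 3) → max 7  < 8 ✓
(4, -4, 3, 1) → max 4  < 8 ✓
4 windows satisfy the condition.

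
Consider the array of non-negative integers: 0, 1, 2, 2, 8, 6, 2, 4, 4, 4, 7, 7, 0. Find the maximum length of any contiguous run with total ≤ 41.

11

[0] sum 0 len 1
[0, 1] sum 1 len 2
[0, 1, 2] sum 3 len 3
[0, 1, 2, 2] sum 5 len 4
[0, 1, 2, 2, 8] sum 13 len 5
[0, 1, 2, 2, 8, 6] sum 19 len 6
[0, 1, 2, 2, 8, 6, 2] sum 21 len 7
[0, 1, 2, 2, 8, 6, 2, 4] sum 25 len 8
[0, 1, 2, 2, 8, 6, 2, 4, 4] sum 29 len 9
[0, 1, 2, 2, 8, 6, 2, 4, 4, 4] sum 33 len 10
[0, 1, 2, 2, 8, 6, 2, 4, 4, 4, 7] sum 40 len 11
[6, 2, 4, 4, 4, 7, 7] sum 34 len 7
[6, 2, 4, 4, 4, 7, 7, 0] sum 34 len 8
Longest length seen: 11.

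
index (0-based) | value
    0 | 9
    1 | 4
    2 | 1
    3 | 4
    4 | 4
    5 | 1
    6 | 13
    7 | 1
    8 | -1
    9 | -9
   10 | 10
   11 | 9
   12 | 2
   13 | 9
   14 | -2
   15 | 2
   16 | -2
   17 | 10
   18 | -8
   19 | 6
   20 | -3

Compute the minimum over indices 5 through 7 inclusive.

1

Elements at indices 5..7: 1, 13, 1
min(1, 13, 1) = 1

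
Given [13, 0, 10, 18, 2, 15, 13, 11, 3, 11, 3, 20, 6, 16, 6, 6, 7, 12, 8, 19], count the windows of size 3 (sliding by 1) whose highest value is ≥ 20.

(13, 0, 10) → max 13
(0, 10, 18) → max 18
(10, 18, 2) → max 18
(18, 2, 15) → max 18
(2, 15, 13) → max 15
(15, 13, 11) → max 15
(13, 11, 3) → max 13
(11, 3, 11) → max 11
(3, 11, 3) → max 11
(11, 3, 20) → max 20  ≥ 20 ✓
(3, 20, 6) → max 20  ≥ 20 ✓
(20, 6, 16) → max 20  ≥ 20 ✓
(6, 16, 6) → max 16
(16, 6, 6) → max 16
(6, 6, 7) → max 7
(6, 7, 12) → max 12
(7, 12, 8) → max 12
(12, 8, 19) → max 19
3 windows satisfy the condition.

3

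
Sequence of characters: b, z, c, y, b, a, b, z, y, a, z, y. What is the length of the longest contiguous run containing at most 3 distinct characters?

add b: window [b] (1 distinct), len 1
add z: window [b, z] (2 distinct), len 2
add c: window [b, z, c] (3 distinct), len 3
add y: window [z, c, y] (3 distinct), len 3
add b: window [c, y, b] (3 distinct), len 3
add a: window [y, b, a] (3 distinct), len 3
add b: window [y, b, a, b] (3 distinct), len 4
add z: window [b, a, b, z] (3 distinct), len 4
add y: window [b, z, y] (3 distinct), len 3
add a: window [z, y, a] (3 distinct), len 3
add z: window [z, y, a, z] (3 distinct), len 4
add y: window [z, y, a, z, y] (3 distinct), len 5
Longest length with ≤3 distinct: 5.

5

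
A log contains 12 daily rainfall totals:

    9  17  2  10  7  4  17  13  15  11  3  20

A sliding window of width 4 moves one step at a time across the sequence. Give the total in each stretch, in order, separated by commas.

(9, 17, 2, 10) → sum 38
(17, 2, 10, 7) → sum 36
(2, 10, 7, 4) → sum 23
(10, 7, 4, 17) → sum 38
(7, 4, 17, 13) → sum 41
(4, 17, 13, 15) → sum 49
(17, 13, 15, 11) → sum 56
(13, 15, 11, 3) → sum 42
(15, 11, 3, 20) → sum 49

38, 36, 23, 38, 41, 49, 56, 42, 49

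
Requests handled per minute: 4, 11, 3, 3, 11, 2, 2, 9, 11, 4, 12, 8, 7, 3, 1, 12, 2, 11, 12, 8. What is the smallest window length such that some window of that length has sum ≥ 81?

add 4: running sum 4 < 81
add 11: running sum 15 < 81
add 3: running sum 18 < 81
add 3: running sum 21 < 81
add 11: running sum 32 < 81
add 2: running sum 34 < 81
add 2: running sum 36 < 81
add 9: running sum 45 < 81
add 11: running sum 56 < 81
add 4: running sum 60 < 81
add 12: running sum 72 < 81
add 8: running sum 80 < 81
end 12: [11, 3, 3, 11, 2, 2, 9, 11, 4, 12, 8, 7] sum 83, len 12
end 13: [11, 3, 3, 11, 2, 2, 9, 11, 4, 12, 8, 7, 3] sum 86, len 13
end 14: [11, 3, 3, 11, 2, 2, 9, 11, 4, 12, 8, 7, 3, 1] sum 87, len 14
end 15: [11, 2, 2, 9, 11, 4, 12, 8, 7, 3, 1, 12] sum 82, len 12
end 16: [11, 2, 2, 9, 11, 4, 12, 8, 7, 3, 1, 12, 2] sum 84, len 13
end 17: [2, 9, 11, 4, 12, 8, 7, 3, 1, 12, 2, 11] sum 82, len 12
end 18: [11, 4, 12, 8, 7, 3, 1, 12, 2, 11, 12] sum 83, len 11
end 19: [11, 4, 12, 8, 7, 3, 1, 12, 2, 11, 12, 8] sum 91, len 12
Shortest qualifying length: 11.

11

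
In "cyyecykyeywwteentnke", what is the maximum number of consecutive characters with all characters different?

4

add c: [c] len 1
add y: [c, y] len 2
add y (repeat y, move left end past it): [y] len 1
add e: [y, e] len 2
add c: [y, e, c] len 3
add y (repeat y, move left end past it): [e, c, y] len 3
add k: [e, c, y, k] len 4
add y (repeat y, move left end past it): [k, y] len 2
add e: [k, y, e] len 3
add y (repeat y, move left end past it): [e, y] len 2
add w: [e, y, w] len 3
add w (repeat w, move left end past it): [w] len 1
add t: [w, t] len 2
add e: [w, t, e] len 3
add e (repeat e, move left end past it): [e] len 1
add n: [e, n] len 2
add t: [e, n, t] len 3
add n (repeat n, move left end past it): [t, n] len 2
add k: [t, n, k] len 3
add e: [t, n, k, e] len 4
Longest all-distinct length: 4.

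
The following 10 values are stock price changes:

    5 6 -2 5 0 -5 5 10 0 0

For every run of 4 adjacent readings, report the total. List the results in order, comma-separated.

[5, 6, -2, 5] → sum 14
[6, -2, 5, 0] → sum 9
[-2, 5, 0, -5] → sum -2
[5, 0, -5, 5] → sum 5
[0, -5, 5, 10] → sum 10
[-5, 5, 10, 0] → sum 10
[5, 10, 0, 0] → sum 15

14, 9, -2, 5, 10, 10, 15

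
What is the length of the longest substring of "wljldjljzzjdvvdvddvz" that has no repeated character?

4

add w: [w] len 1
add l: [w, l] len 2
add j: [w, l, j] len 3
add l (repeat l, move left end past it): [j, l] len 2
add d: [j, l, d] len 3
add j (repeat j, move left end past it): [l, d, j] len 3
add l (repeat l, move left end past it): [d, j, l] len 3
add j (repeat j, move left end past it): [l, j] len 2
add z: [l, j, z] len 3
add z (repeat z, move left end past it): [z] len 1
add j: [z, j] len 2
add d: [z, j, d] len 3
add v: [z, j, d, v] len 4
add v (repeat v, move left end past it): [v] len 1
add d: [v, d] len 2
add v (repeat v, move left end past it): [d, v] len 2
add d (repeat d, move left end past it): [v, d] len 2
add d (repeat d, move left end past it): [d] len 1
add v: [d, v] len 2
add z: [d, v, z] len 3
Longest all-distinct length: 4.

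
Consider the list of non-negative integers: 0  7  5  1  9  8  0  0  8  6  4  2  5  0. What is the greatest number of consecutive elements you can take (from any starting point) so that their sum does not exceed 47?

[0] sum 0 len 1
[0, 7] sum 7 len 2
[0, 7, 5] sum 12 len 3
[0, 7, 5, 1] sum 13 len 4
[0, 7, 5, 1, 9] sum 22 len 5
[0, 7, 5, 1, 9, 8] sum 30 len 6
[0, 7, 5, 1, 9, 8, 0] sum 30 len 7
[0, 7, 5, 1, 9, 8, 0, 0] sum 30 len 8
[0, 7, 5, 1, 9, 8, 0, 0, 8] sum 38 len 9
[0, 7, 5, 1, 9, 8, 0, 0, 8, 6] sum 44 len 10
[5, 1, 9, 8, 0, 0, 8, 6, 4] sum 41 len 9
[5, 1, 9, 8, 0, 0, 8, 6, 4, 2] sum 43 len 10
[1, 9, 8, 0, 0, 8, 6, 4, 2, 5] sum 43 len 10
[1, 9, 8, 0, 0, 8, 6, 4, 2, 5, 0] sum 43 len 11
Longest length seen: 11.

11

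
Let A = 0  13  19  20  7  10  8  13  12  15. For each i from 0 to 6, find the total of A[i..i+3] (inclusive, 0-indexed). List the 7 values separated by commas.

52, 59, 56, 45, 38, 43, 48

Sliding a size-4 window across the 10 values:
[0, 13, 19, 20] → sum 52
[13, 19, 20, 7] → sum 59
[19, 20, 7, 10] → sum 56
[20, 7, 10, 8] → sum 45
[7, 10, 8, 13] → sum 38
[10, 8, 13, 12] → sum 43
[8, 13, 12, 15] → sum 48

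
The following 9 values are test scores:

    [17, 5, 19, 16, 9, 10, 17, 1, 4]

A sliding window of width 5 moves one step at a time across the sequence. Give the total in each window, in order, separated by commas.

17 5 19 16 9 → sum 66
5 19 16 9 10 → sum 59
19 16 9 10 17 → sum 71
16 9 10 17 1 → sum 53
9 10 17 1 4 → sum 41

66, 59, 71, 53, 41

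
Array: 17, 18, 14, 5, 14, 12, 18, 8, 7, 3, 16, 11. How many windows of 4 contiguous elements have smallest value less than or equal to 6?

7

(17, 18, 14, 5) → min 5  ≤ 6 ✓
(18, 14, 5, 14) → min 5  ≤ 6 ✓
(14, 5, 14, 12) → min 5  ≤ 6 ✓
(5, 14, 12, 18) → min 5  ≤ 6 ✓
(14, 12, 18, 8) → min 8
(12, 18, 8, 7) → min 7
(18, 8, 7, 3) → min 3  ≤ 6 ✓
(8, 7, 3, 16) → min 3  ≤ 6 ✓
(7, 3, 16, 11) → min 3  ≤ 6 ✓
7 windows satisfy the condition.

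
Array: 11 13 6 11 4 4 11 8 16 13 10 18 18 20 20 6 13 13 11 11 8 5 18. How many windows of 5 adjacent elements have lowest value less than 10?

(11, 13, 6, 11, 4) → min 4  < 10 ✓
(13, 6, 11, 4, 4) → min 4  < 10 ✓
(6, 11, 4, 4, 11) → min 4  < 10 ✓
(11, 4, 4, 11, 8) → min 4  < 10 ✓
(4, 4, 11, 8, 16) → min 4  < 10 ✓
(4, 11, 8, 16, 13) → min 4  < 10 ✓
(11, 8, 16, 13, 10) → min 8  < 10 ✓
(8, 16, 13, 10, 18) → min 8  < 10 ✓
(16, 13, 10, 18, 18) → min 10
(13, 10, 18, 18, 20) → min 10
(10, 18, 18, 20, 20) → min 10
(18, 18, 20, 20, 6) → min 6  < 10 ✓
(18, 20, 20, 6, 13) → min 6  < 10 ✓
(20, 20, 6, 13, 13) → min 6  < 10 ✓
(20, 6, 13, 13, 11) → min 6  < 10 ✓
(6, 13, 13, 11, 11) → min 6  < 10 ✓
(13, 13, 11, 11, 8) → min 8  < 10 ✓
(13, 11, 11, 8, 5) → min 5  < 10 ✓
(11, 11, 8, 5, 18) → min 5  < 10 ✓
16 windows satisfy the condition.

16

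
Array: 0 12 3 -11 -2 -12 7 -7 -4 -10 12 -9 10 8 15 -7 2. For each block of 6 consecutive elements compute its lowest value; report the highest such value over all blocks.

[0, 12, 3, -11, -2, -12] → min -12
[12, 3, -11, -2, -12, 7] → min -12
[3, -11, -2, -12, 7, -7] → min -12
[-11, -2, -12, 7, -7, -4] → min -12
[-2, -12, 7, -7, -4, -10] → min -12
[-12, 7, -7, -4, -10, 12] → min -12
[7, -7, -4, -10, 12, -9] → min -10
[-7, -4, -10, 12, -9, 10] → min -10
[-4, -10, 12, -9, 10, 8] → min -10
[-10, 12, -9, 10, 8, 15] → min -10
[12, -9, 10, 8, 15, -7] → min -9
[-9, 10, 8, 15, -7, 2] → min -9
Highest of these is -9.

-9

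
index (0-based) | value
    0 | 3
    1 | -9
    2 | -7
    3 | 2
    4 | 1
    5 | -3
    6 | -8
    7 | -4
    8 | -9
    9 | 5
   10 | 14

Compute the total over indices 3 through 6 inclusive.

-8

Elements at indices 3..6: 2, 1, -3, -8
sum(2, 1, -3, -8) = -8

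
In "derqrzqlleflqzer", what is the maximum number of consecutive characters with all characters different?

add d: [d] len 1
add e: [d, e] len 2
add r: [d, e, r] len 3
add q: [d, e, r, q] len 4
add r (repeat r, move left end past it): [q, r] len 2
add z: [q, r, z] len 3
add q (repeat q, move left end past it): [r, z, q] len 3
add l: [r, z, q, l] len 4
add l (repeat l, move left end past it): [l] len 1
add e: [l, e] len 2
add f: [l, e, f] len 3
add l (repeat l, move left end past it): [e, f, l] len 3
add q: [e, f, l, q] len 4
add z: [e, f, l, q, z] len 5
add e (repeat e, move left end past it): [f, l, q, z, e] len 5
add r: [f, l, q, z, e, r] len 6
Longest all-distinct length: 6.

6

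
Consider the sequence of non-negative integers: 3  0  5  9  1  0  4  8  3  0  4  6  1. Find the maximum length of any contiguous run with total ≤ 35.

10

→ 3: sum 3, len 1
→ 0: sum 3, len 2
→ 5: sum 8, len 3
→ 9: sum 17, len 4
→ 1: sum 18, len 5
→ 0: sum 18, len 6
→ 4: sum 22, len 7
→ 8: sum 30, len 8
→ 3: sum 33, len 9
→ 0: sum 33, len 10
→ 4 (dropped 3): sum 34, len 10
→ 6 (dropped 0, 5): sum 35, len 9
→ 1 (dropped 9): sum 27, len 9
Longest length seen: 10.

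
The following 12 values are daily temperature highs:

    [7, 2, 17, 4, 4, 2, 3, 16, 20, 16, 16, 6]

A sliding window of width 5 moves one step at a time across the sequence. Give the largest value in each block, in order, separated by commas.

17, 17, 17, 16, 20, 20, 20, 20

Sliding a size-5 window across the 12 values:
(7, 2, 17, 4, 4) → max 17
(2, 17, 4, 4, 2) → max 17
(17, 4, 4, 2, 3) → max 17
(4, 4, 2, 3, 16) → max 16
(4, 2, 3, 16, 20) → max 20
(2, 3, 16, 20, 16) → max 20
(3, 16, 20, 16, 16) → max 20
(16, 20, 16, 16, 6) → max 20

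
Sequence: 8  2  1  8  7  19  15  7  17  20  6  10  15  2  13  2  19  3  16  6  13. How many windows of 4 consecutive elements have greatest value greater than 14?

[8, 2, 1, 8] → max 8
[2, 1, 8, 7] → max 8
[1, 8, 7, 19] → max 19  > 14 ✓
[8, 7, 19, 15] → max 19  > 14 ✓
[7, 19, 15, 7] → max 19  > 14 ✓
[19, 15, 7, 17] → max 19  > 14 ✓
[15, 7, 17, 20] → max 20  > 14 ✓
[7, 17, 20, 6] → max 20  > 14 ✓
[17, 20, 6, 10] → max 20  > 14 ✓
[20, 6, 10, 15] → max 20  > 14 ✓
[6, 10, 15, 2] → max 15  > 14 ✓
[10, 15, 2, 13] → max 15  > 14 ✓
[15, 2, 13, 2] → max 15  > 14 ✓
[2, 13, 2, 19] → max 19  > 14 ✓
[13, 2, 19, 3] → max 19  > 14 ✓
[2, 19, 3, 16] → max 19  > 14 ✓
[19, 3, 16, 6] → max 19  > 14 ✓
[3, 16, 6, 13] → max 16  > 14 ✓
16 windows satisfy the condition.

16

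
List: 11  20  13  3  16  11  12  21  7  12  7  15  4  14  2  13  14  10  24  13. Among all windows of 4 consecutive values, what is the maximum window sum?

Each size-4 window and its sum:
11 20 13 3 → sum 47
20 13 3 16 → sum 52
13 3 16 11 → sum 43
3 16 11 12 → sum 42
16 11 12 21 → sum 60
11 12 21 7 → sum 51
12 21 7 12 → sum 52
21 7 12 7 → sum 47
7 12 7 15 → sum 41
12 7 15 4 → sum 38
7 15 4 14 → sum 40
15 4 14 2 → sum 35
4 14 2 13 → sum 33
14 2 13 14 → sum 43
2 13 14 10 → sum 39
13 14 10 24 → sum 61
14 10 24 13 → sum 61
Maximum of these is 61.

61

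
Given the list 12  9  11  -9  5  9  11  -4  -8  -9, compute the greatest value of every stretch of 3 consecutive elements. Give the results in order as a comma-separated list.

[12, 9, 11] → max 12
[9, 11, -9] → max 11
[11, -9, 5] → max 11
[-9, 5, 9] → max 9
[5, 9, 11] → max 11
[9, 11, -4] → max 11
[11, -4, -8] → max 11
[-4, -8, -9] → max -4

12, 11, 11, 9, 11, 11, 11, -4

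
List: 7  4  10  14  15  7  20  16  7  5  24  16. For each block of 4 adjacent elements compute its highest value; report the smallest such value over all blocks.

14

7 4 10 14 → max 14
4 10 14 15 → max 15
10 14 15 7 → max 15
14 15 7 20 → max 20
15 7 20 16 → max 20
7 20 16 7 → max 20
20 16 7 5 → max 20
16 7 5 24 → max 24
7 5 24 16 → max 24
Smallest of these is 14.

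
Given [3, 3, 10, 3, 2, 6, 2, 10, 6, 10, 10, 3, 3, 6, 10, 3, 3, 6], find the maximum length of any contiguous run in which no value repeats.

4

add 3: [3] len 1
add 3 (repeat 3, move left end past it): [3] len 1
add 10: [3, 10] len 2
add 3 (repeat 3, move left end past it): [10, 3] len 2
add 2: [10, 3, 2] len 3
add 6: [10, 3, 2, 6] len 4
add 2 (repeat 2, move left end past it): [6, 2] len 2
add 10: [6, 2, 10] len 3
add 6 (repeat 6, move left end past it): [2, 10, 6] len 3
add 10 (repeat 10, move left end past it): [6, 10] len 2
add 10 (repeat 10, move left end past it): [10] len 1
add 3: [10, 3] len 2
add 3 (repeat 3, move left end past it): [3] len 1
add 6: [3, 6] len 2
add 10: [3, 6, 10] len 3
add 3 (repeat 3, move left end past it): [6, 10, 3] len 3
add 3 (repeat 3, move left end past it): [3] len 1
add 6: [3, 6] len 2
Longest all-distinct length: 4.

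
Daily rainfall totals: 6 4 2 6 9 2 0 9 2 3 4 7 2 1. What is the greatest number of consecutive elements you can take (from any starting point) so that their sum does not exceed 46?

11

add 6: [6] sum 6, len 1
add 4: [6, 4] sum 10, len 2
add 2: [6, 4, 2] sum 12, len 3
add 6: [6, 4, 2, 6] sum 18, len 4
add 9: [6, 4, 2, 6, 9] sum 27, len 5
add 2: [6, 4, 2, 6, 9, 2] sum 29, len 6
add 0: [6, 4, 2, 6, 9, 2, 0] sum 29, len 7
add 9: [6, 4, 2, 6, 9, 2, 0, 9] sum 38, len 8
add 2: [6, 4, 2, 6, 9, 2, 0, 9, 2] sum 40, len 9
add 3: [6, 4, 2, 6, 9, 2, 0, 9, 2, 3] sum 43, len 10
add 4: [4, 2, 6, 9, 2, 0, 9, 2, 3, 4] sum 41, len 10
add 7: [2, 6, 9, 2, 0, 9, 2, 3, 4, 7] sum 44, len 10
add 2: [2, 6, 9, 2, 0, 9, 2, 3, 4, 7, 2] sum 46, len 11
add 1: [6, 9, 2, 0, 9, 2, 3, 4, 7, 2, 1] sum 45, len 11
Longest length seen: 11.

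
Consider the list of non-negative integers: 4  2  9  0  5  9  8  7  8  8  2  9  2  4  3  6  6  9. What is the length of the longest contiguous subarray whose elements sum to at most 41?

add 4: [4] sum 4, len 1
add 2: [4, 2] sum 6, len 2
add 9: [4, 2, 9] sum 15, len 3
add 0: [4, 2, 9, 0] sum 15, len 4
add 5: [4, 2, 9, 0, 5] sum 20, len 5
add 9: [4, 2, 9, 0, 5, 9] sum 29, len 6
add 8: [4, 2, 9, 0, 5, 9, 8] sum 37, len 7
add 7: [2, 9, 0, 5, 9, 8, 7] sum 40, len 7
add 8: [0, 5, 9, 8, 7, 8] sum 37, len 6
add 8: [9, 8, 7, 8, 8] sum 40, len 5
add 2: [8, 7, 8, 8, 2] sum 33, len 5
add 9: [7, 8, 8, 2, 9] sum 34, len 5
add 2: [7, 8, 8, 2, 9, 2] sum 36, len 6
add 4: [7, 8, 8, 2, 9, 2, 4] sum 40, len 7
add 3: [8, 8, 2, 9, 2, 4, 3] sum 36, len 7
add 6: [8, 2, 9, 2, 4, 3, 6] sum 34, len 7
add 6: [8, 2, 9, 2, 4, 3, 6, 6] sum 40, len 8
add 9: [2, 9, 2, 4, 3, 6, 6, 9] sum 41, len 8
Longest length seen: 8.

8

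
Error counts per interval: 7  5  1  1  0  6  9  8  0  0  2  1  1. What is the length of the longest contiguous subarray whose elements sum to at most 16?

Extend to the right; shrink from the left whenever the sum exceeds 16:
add 7: [7] sum 7, len 1
add 5: [7, 5] sum 12, len 2
add 1: [7, 5, 1] sum 13, len 3
add 1: [7, 5, 1, 1] sum 14, len 4
add 0: [7, 5, 1, 1, 0] sum 14, len 5
add 6: [5, 1, 1, 0, 6] sum 13, len 5
add 9: [1, 0, 6, 9] sum 16, len 4
add 8: [8] sum 8, len 1
add 0: [8, 0] sum 8, len 2
add 0: [8, 0, 0] sum 8, len 3
add 2: [8, 0, 0, 2] sum 10, len 4
add 1: [8, 0, 0, 2, 1] sum 11, len 5
add 1: [8, 0, 0, 2, 1, 1] sum 12, len 6
Longest length seen: 6.

6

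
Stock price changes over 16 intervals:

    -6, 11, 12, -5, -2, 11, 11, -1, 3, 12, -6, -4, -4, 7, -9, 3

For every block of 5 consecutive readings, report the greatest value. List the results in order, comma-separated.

Sliding a size-5 window across the 16 values:
-6 11 12 -5 -2 → max 12
11 12 -5 -2 11 → max 12
12 -5 -2 11 11 → max 12
-5 -2 11 11 -1 → max 11
-2 11 11 -1 3 → max 11
11 11 -1 3 12 → max 12
11 -1 3 12 -6 → max 12
-1 3 12 -6 -4 → max 12
3 12 -6 -4 -4 → max 12
12 -6 -4 -4 7 → max 12
-6 -4 -4 7 -9 → max 7
-4 -4 7 -9 3 → max 7

12, 12, 12, 11, 11, 12, 12, 12, 12, 12, 7, 7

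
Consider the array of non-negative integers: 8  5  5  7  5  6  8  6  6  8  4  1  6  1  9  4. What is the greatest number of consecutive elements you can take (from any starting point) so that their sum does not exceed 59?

Extend to the right; shrink from the left whenever the sum exceeds 59:
add 8: [8] sum 8, len 1
add 5: [8, 5] sum 13, len 2
add 5: [8, 5, 5] sum 18, len 3
add 7: [8, 5, 5, 7] sum 25, len 4
add 5: [8, 5, 5, 7, 5] sum 30, len 5
add 6: [8, 5, 5, 7, 5, 6] sum 36, len 6
add 8: [8, 5, 5, 7, 5, 6, 8] sum 44, len 7
add 6: [8, 5, 5, 7, 5, 6, 8, 6] sum 50, len 8
add 6: [8, 5, 5, 7, 5, 6, 8, 6, 6] sum 56, len 9
add 8: [5, 5, 7, 5, 6, 8, 6, 6, 8] sum 56, len 9
add 4: [5, 7, 5, 6, 8, 6, 6, 8, 4] sum 55, len 9
add 1: [5, 7, 5, 6, 8, 6, 6, 8, 4, 1] sum 56, len 10
add 6: [7, 5, 6, 8, 6, 6, 8, 4, 1, 6] sum 57, len 10
add 1: [7, 5, 6, 8, 6, 6, 8, 4, 1, 6, 1] sum 58, len 11
add 9: [6, 8, 6, 6, 8, 4, 1, 6, 1, 9] sum 55, len 10
add 4: [6, 8, 6, 6, 8, 4, 1, 6, 1, 9, 4] sum 59, len 11
Longest length seen: 11.

11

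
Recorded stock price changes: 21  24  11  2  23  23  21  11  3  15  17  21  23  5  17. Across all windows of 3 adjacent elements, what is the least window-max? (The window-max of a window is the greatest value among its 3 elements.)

15

21 24 11 → max 24
24 11 2 → max 24
11 2 23 → max 23
2 23 23 → max 23
23 23 21 → max 23
23 21 11 → max 23
21 11 3 → max 21
11 3 15 → max 15
3 15 17 → max 17
15 17 21 → max 21
17 21 23 → max 23
21 23 5 → max 23
23 5 17 → max 23
Least of these is 15.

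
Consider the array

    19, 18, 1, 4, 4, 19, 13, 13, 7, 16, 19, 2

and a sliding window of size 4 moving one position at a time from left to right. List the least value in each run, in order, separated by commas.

1, 1, 1, 4, 4, 7, 7, 7, 2

(19, 18, 1, 4) → min 1
(18, 1, 4, 4) → min 1
(1, 4, 4, 19) → min 1
(4, 4, 19, 13) → min 4
(4, 19, 13, 13) → min 4
(19, 13, 13, 7) → min 7
(13, 13, 7, 16) → min 7
(13, 7, 16, 19) → min 7
(7, 16, 19, 2) → min 2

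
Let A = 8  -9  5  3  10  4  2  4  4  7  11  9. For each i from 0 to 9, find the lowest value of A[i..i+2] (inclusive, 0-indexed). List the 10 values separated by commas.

Sliding a size-3 window across the 12 values:
[8, -9, 5] → min -9
[-9, 5, 3] → min -9
[5, 3, 10] → min 3
[3, 10, 4] → min 3
[10, 4, 2] → min 2
[4, 2, 4] → min 2
[2, 4, 4] → min 2
[4, 4, 7] → min 4
[4, 7, 11] → min 4
[7, 11, 9] → min 7

-9, -9, 3, 3, 2, 2, 2, 4, 4, 7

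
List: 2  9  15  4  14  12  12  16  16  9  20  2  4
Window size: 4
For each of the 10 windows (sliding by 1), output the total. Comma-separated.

30, 42, 45, 42, 54, 56, 53, 61, 47, 35

Sliding a size-4 window across the 13 values:
2 9 15 4 → sum 30
9 15 4 14 → sum 42
15 4 14 12 → sum 45
4 14 12 12 → sum 42
14 12 12 16 → sum 54
12 12 16 16 → sum 56
12 16 16 9 → sum 53
16 16 9 20 → sum 61
16 9 20 2 → sum 47
9 20 2 4 → sum 35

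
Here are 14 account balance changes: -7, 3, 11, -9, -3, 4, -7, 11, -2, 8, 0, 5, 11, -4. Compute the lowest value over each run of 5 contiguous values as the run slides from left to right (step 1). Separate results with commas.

[-7, 3, 11, -9, -3] → min -9
[3, 11, -9, -3, 4] → min -9
[11, -9, -3, 4, -7] → min -9
[-9, -3, 4, -7, 11] → min -9
[-3, 4, -7, 11, -2] → min -7
[4, -7, 11, -2, 8] → min -7
[-7, 11, -2, 8, 0] → min -7
[11, -2, 8, 0, 5] → min -2
[-2, 8, 0, 5, 11] → min -2
[8, 0, 5, 11, -4] → min -4

-9, -9, -9, -9, -7, -7, -7, -2, -2, -4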